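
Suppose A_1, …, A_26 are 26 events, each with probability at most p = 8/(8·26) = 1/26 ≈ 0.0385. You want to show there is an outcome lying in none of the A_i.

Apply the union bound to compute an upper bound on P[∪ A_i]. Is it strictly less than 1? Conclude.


Union bound: P[∪_{i=1}^{26} A_i] ≤ Σ_i P[A_i] ≤ 26·p = 26·(1/26) = 1.
Numerically: 1 ≈ 1.0000.
Is 1 < 1? NO.
Since the bound 1 is ≥ 1, the union bound is uninformative here; it does NOT by itself certify existence.

26·p = 1 ≈ 1.0000; existence NOT certified by the union bound.


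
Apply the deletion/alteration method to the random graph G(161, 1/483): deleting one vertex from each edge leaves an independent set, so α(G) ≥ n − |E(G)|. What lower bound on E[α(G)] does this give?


E[|E(G)|] = C(161, 2)·p = 12880 · (1/483) = 80/3.
E[α(G)] ≥ n − E[|E(G)|] = 161 − 80/3 = 403/3.
Numerically: ≈ 134.333333.
(This is only a lower bound; the true E[α(G)] may be larger.)

E[α(G)] ≥ 403/3 ≈ 134.333333.


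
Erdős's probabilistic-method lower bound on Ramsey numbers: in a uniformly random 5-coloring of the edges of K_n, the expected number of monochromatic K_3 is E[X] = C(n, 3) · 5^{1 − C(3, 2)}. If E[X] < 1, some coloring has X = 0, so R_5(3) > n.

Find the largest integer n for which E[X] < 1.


We need C(n, 3) · 5^{1 − 3} < 1, i.e. C(n, 3) < 5^{3 − 1} = 25.
Check values of n near the boundary:
  n = 3: C(3, 3) = 1; 1 < 25? YES
  n = 4: C(4, 3) = 4; 4 < 25? YES
  n = 5: C(5, 3) = 10; 10 < 25? YES
  n = 6: C(6, 3) = 20; 20 < 25? YES
  n = 7: C(7, 3) = 35; 35 < 25? NO
  n = 8: C(8, 3) = 56; 56 < 25? NO
  n = 9: C(9, 3) = 84; 84 < 25? NO
The largest n with C(n, 3) < 25 is n = 6 (where E[X] = 4/5 ≈ 0.800). Hence R_5(3) > 6, i.e. R_5(3) ≥ 7.

Largest n = 6; hence R_5(3) > 6.


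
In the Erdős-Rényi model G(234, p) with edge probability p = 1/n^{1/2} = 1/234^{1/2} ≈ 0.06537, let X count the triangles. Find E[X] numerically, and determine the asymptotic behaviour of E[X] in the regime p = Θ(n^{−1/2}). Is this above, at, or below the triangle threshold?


Number of potential triangles: C(234, 3) = 2108184.
Each occurs with probability p³ ≈ (0.06537)³ ≈ 2.793677e-04.
By linearity: E[X] = C(234, 3)·p³ ≈ 2108184 · 2.793677e-04 ≈ 588.9585.
Since α = 1/2 < 1, p = c/n^{1/2} ≫ 1/n is above the triangle threshold p ~ 1/n. Asymptotically E[X] ~ (c³/6)·n^{3(1−α)} = (1³/6)·n^{1.5} → ∞; triangles are abundant w.h.p.

E[X] ≈ 588.9585; in regime p = Θ(1/n^{1/2}) E[X] diverges (above the triangle threshold p ~ 1/n).


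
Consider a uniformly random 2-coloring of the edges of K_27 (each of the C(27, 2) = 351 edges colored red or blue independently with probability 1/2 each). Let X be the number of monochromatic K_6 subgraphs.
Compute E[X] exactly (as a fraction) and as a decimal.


Let X = Σ_S X_S over the C(27, 6) = 296010 subsets S of size 6, where X_S = 1 if the K_6 on S is monochromatic.
For a fixed S, the K_6 on S has C(6, 2) = 15 edges. P[all 15 edges red] = (1/2)^15, and likewise for blue, so P[monochromatic] = 2·(1/2)^15 = 2^{1 − 15} = 1/16384.
Summing: E[X] = C(27, 6) · 2^{1 − 15} = 296010 · 1/16384 = 148005/8192.
Numerically: E[X] ≈ 18.067017.

E[X] = C(27,6)·2^(1−C(6,2)) = 148005/8192 ≈ 18.067017.


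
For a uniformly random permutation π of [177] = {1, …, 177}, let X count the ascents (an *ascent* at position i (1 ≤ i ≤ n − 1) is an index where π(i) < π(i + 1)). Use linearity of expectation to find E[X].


Write X = Σ X_I over i = 1, …, 176, with X_I the indicator of one ascent.
There are 176 indicators.
For each fixed i, the pair (π(i), π(i+1)) is a uniformly random ordered pair of distinct values from {1, …, 177}; by symmetry P[π(i) < π(i+1)] = 1/2.
By linearity: E[X] = 176 · (1/2) = (177 − 1) · (1/2) = 88 ≈ 88.000000.

E[X] = 88 = 88.000000.


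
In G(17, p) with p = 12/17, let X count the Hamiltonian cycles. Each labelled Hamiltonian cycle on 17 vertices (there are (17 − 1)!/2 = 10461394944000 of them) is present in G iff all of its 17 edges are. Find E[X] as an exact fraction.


K_17 has (17 − 1)!/2 = 10461394944000 labelled Hamiltonian cycles.
For each such Hamiltonian cycle H, let X_H = 1 if all 17 edges of H are present in G. Then P[X_H = 1] = p^{17} = (12/17)^{17} = 2218611106740436992/827240261886336764177.
By linearity of expectation: E[X] = Σ_H E[X_H] = 10461394944000 · p^{17} = 10461394944000 · 2218611106740436992/827240261886336764177 = 23209767014756651868459368448000/827240261886336764177.
Numerically: E[X] ≈ 2.8057e+10.

E[X] = 10461394944000 · (12/17)^{17} = 23209767014756651868459368448000/827240261886336764177 ≈ 2.8057e+10.


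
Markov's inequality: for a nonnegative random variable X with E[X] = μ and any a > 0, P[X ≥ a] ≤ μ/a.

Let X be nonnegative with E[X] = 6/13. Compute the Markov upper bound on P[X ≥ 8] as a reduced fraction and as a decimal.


μ = E[X] = 6/13, a = 8.
Markov: P[X ≥ 8] ≤ μ/a = (6/13)/8 = 3/52.
Numerically: ≈ 0.058.
(Since a = 8 > μ = 0.462, the bound 3/52 is < 1 and informative.)

P[X ≥ 8] ≤ 3/52 ≈ 0.058.


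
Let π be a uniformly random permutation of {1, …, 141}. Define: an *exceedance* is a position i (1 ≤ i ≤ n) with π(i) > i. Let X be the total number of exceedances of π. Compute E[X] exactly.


Write X = Σ_{i=1}^{141} X_i, where X_i = 1_{π(i) > i}.
For each fixed i, π(i) is uniform over {1, …, 141} (marginal of a uniform permutation), so P[π(i) > i] = (n − i)/n. Summing: Σ_{i=1}^{141} (n − i)/n = (0 + 1 + … + 140)/141 = 141(141 − 1)/(2·141) = (141 − 1)/2.
Hence E[X] = Σ_{i=1}^{141} (141 − i)/141 = 70 ≈ 70.000.

E[X] = 70 = 70.000.


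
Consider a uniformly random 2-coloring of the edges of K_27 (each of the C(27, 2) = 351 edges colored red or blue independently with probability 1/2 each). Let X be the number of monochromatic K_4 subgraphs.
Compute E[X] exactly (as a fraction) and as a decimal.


Let X = Σ_S X_S over the C(27, 4) = 17550 subsets S of size 4, where X_S = 1 if the K_4 on S is monochromatic.
For a fixed S, the K_4 on S has C(4, 2) = 6 edges. P[all 6 edges red] = (1/2)^6, and likewise for blue, so P[monochromatic] = 2·(1/2)^6 = 2^{1 − 6} = 1/32.
Summing: E[X] = C(27, 4) · 2^{1 − 6} = 17550 · 1/32 = 8775/16.
Numerically: E[X] ≈ 548.437500.

E[X] = C(27,4)·2^(1−C(4,2)) = 8775/16 ≈ 548.437500.


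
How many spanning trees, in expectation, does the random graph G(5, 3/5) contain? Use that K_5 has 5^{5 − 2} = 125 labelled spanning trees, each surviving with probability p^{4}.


K_5 has 5^{5 − 2} = 125 labelled spanning trees.
For each such spanning tree H, let X_H = 1 if all 4 edges of H are present in G. Then P[X_H = 1] = p^{4} = (3/5)^{4} = 81/625.
By linearity of expectation: E[X] = Σ_H E[X_H] = 125 · p^{4} = 125 · 81/625 = 81/5.
Numerically: E[X] ≈ 16.2.

E[X] = 125 · (3/5)^{4} = 81/5 ≈ 16.2.


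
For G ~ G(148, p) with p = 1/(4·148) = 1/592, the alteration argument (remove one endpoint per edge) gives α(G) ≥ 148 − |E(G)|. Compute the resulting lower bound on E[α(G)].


E[|E(G)|] = C(148, 2)·p = 10878 · (1/592) = 147/8.
E[α(G)] ≥ n − E[|E(G)|] = 148 − 147/8 = 1037/8.
Numerically: ≈ 129.625.
(This is only a lower bound; the true E[α(G)] may be larger.)

E[α(G)] ≥ 1037/8 ≈ 129.625.


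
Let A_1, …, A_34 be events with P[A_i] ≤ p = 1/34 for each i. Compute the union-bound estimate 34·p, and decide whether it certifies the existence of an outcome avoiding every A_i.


Union bound: P[∪_{i=1}^{34} A_i] ≤ Σ_i P[A_i] ≤ 34·p = 34·(1/34) = 1.
Numerically: 1 ≈ 1.00000.
Is 1 < 1? NO.
Since the bound 1 is ≥ 1, the union bound is uninformative here; it does NOT by itself certify existence.

34·p = 1 ≈ 1.00000; existence NOT certified by the union bound.


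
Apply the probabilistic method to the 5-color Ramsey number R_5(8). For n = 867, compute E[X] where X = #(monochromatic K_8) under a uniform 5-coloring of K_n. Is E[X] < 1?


E[X] = C(867, 8) · 5^{1 − 28} = 7665949963452117060 · 5^{−27} = 7665949963452117060/7450580596923828125.
As a reduced fraction: E[X] = 1533189992690423412/1490116119384765625 ≈ 1.029.
Is E[X] < 1? NO.
Since E[X] ≥ 1, the first-moment bound is inconclusive at n = 867; it does NOT by itself certify R_5(8) > 867.

E[X] = 1533189992690423412/1490116119384765625 ≈ 1.029; E[X] ≥ 1; first-moment method inconclusive here.


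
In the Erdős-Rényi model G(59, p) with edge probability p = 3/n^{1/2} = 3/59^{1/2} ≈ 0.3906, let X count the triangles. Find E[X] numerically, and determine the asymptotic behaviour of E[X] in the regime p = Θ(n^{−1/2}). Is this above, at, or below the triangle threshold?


Number of potential triangles: C(59, 3) = 32509.
Each occurs with probability p³ ≈ (0.3906)³ ≈ 5.957798e-02.
By linearity: E[X] = C(59, 3)·p³ ≈ 32509 · 5.957798e-02 ≈ 1936.8204.
Since α = 1/2 < 1, p = c/n^{1/2} ≫ 1/n is above the triangle threshold p ~ 1/n. Asymptotically E[X] ~ (c³/6)·n^{3(1−α)} = (3³/6)·n^{1.5} → ∞; triangles are abundant w.h.p.

E[X] ≈ 1936.8204; in regime p = Θ(1/n^{1/2}) E[X] diverges (above the triangle threshold p ~ 1/n).


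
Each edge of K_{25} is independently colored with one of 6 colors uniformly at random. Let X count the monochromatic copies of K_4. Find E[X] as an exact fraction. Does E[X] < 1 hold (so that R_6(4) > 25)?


E[X] = C(25, 4) · 6^{1 − 6} = 12650 · 6^{−5} = 12650/7776.
As a reduced fraction: E[X] = 6325/3888 ≈ 1.627.
Is E[X] < 1? NO.
Since E[X] ≥ 1, the first-moment bound is inconclusive at n = 25; it does NOT by itself certify R_6(4) > 25.

E[X] = 6325/3888 ≈ 1.627; E[X] ≥ 1; first-moment method inconclusive here.


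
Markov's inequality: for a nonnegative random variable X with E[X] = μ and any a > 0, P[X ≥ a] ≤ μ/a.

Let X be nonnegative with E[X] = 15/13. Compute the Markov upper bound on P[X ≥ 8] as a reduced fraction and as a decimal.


μ = E[X] = 15/13, a = 8.
Markov: P[X ≥ 8] ≤ μ/a = (15/13)/8 = 15/104.
Numerically: ≈ 0.1442.
(Since a = 8 > μ = 1.1538, the bound 15/104 is < 1 and informative.)

P[X ≥ 8] ≤ 15/104 ≈ 0.1442.


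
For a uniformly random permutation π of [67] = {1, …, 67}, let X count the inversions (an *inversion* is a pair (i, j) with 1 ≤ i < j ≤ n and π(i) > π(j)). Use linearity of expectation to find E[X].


Write X = Σ X_I over the C(67, 2) = 2211 pairs i < j, with X_I the indicator of one inversion.
There are 2211 indicators.
For each fixed pair i < j, the values π(i) and π(j) are two distinct elements of {1, …, 67} in uniformly random order; by symmetry P[π(i) > π(j)] = 1/2.
By linearity: E[X] = 2211 · (1/2) = C(67, 2) · (1/2) = 2211/2 = 2211/2 ≈ 1105.500000.

E[X] = 2211/2 = 1105.500000.


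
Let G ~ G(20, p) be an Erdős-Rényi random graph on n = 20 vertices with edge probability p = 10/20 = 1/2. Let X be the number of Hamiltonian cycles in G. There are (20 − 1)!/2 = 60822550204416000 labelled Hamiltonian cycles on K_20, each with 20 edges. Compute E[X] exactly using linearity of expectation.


K_20 has (20 − 1)!/2 = 60822550204416000 labelled Hamiltonian cycles.
For each such Hamiltonian cycle H, let X_H = 1 if all 20 edges of H are present in G. Then P[X_H = 1] = p^{20} = (1/2)^{20} = 1/1048576.
Summing the indicators: E[X] = Σ_H E[X_H] = 60822550204416000 · p^{20} = 60822550204416000 · 1/1048576 = 1856156927625/32.
Numerically: E[X] ≈ 5.8005e+10.

E[X] = 60822550204416000 · (1/2)^{20} = 1856156927625/32 ≈ 5.8005e+10.


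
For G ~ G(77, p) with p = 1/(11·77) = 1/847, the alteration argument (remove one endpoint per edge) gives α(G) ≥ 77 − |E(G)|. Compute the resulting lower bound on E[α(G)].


E[|E(G)|] = C(77, 2)·p = 2926 · (1/847) = 38/11.
E[α(G)] ≥ n − E[|E(G)|] = 77 − 38/11 = 809/11.
Numerically: ≈ 73.5455.
(This is only a lower bound; the true E[α(G)] may be larger.)

E[α(G)] ≥ 809/11 ≈ 73.5455.


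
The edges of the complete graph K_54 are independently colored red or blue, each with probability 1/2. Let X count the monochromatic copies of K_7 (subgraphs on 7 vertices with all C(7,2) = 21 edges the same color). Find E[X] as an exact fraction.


Let X = Σ_S X_S over the C(54, 7) = 177100560 subsets S of size 7, where X_S = 1 if the K_7 on S is monochromatic.
For a fixed S, the K_7 on S has C(7, 2) = 21 edges. P[all 21 edges red] = (1/2)^21, and likewise for blue, so P[monochromatic] = 2·(1/2)^21 = 2^{1 − 21} = 1/1048576.
Summing: E[X] = C(54, 7) · 2^{1 − 21} = 177100560 · 1/1048576 = 11068785/65536.
Numerically: E[X] ≈ 168.8963.

E[X] = C(54,7)·2^(1−C(7,2)) = 11068785/65536 ≈ 168.8963.


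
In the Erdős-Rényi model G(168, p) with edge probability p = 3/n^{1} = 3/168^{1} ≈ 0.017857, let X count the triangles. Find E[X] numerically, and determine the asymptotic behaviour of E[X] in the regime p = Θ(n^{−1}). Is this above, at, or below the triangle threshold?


Number of potential triangles: C(168, 3) = 776216.
Each occurs with probability p³ ≈ (0.017857)³ ≈ 5.6942420e-06.
By linearity: E[X] = C(168, 3)·p³ ≈ 776216 · 5.6942420e-06 ≈ 4.41996.
Here α = 1, so p = 3/n is exactly at the triangle threshold p ~ 1/n. Asymptotically E[X] → c³/6 = 3³/6 = 9/2 ≈ 4.50000, a bounded constant. In this regime the triangle count is asymptotically Poisson(c³/6).

E[X] ≈ 4.41996; in regime p = Θ(1/n^{1}) E[X] stays bounded (at the triangle threshold p ~ 1/n).


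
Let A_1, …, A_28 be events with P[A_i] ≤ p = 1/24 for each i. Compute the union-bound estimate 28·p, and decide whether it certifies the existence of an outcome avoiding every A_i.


Union bound: P[∪_{i=1}^{28} A_i] ≤ Σ_i P[A_i] ≤ 28·p = 28·(1/24) = 7/6.
Numerically: 7/6 ≈ 1.167.
Is 7/6 < 1? NO.
Since the bound 7/6 is ≥ 1, the union bound is uninformative here; it does NOT by itself certify existence.

28·p = 7/6 ≈ 1.167; existence NOT certified by the union bound.


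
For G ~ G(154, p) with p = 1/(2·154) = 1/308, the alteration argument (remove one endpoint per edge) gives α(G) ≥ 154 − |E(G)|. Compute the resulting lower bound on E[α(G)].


E[|E(G)|] = C(154, 2)·p = 11781 · (1/308) = 153/4.
E[α(G)] ≥ n − E[|E(G)|] = 154 − 153/4 = 463/4.
Numerically: ≈ 115.750000.
(This is only a lower bound; the true E[α(G)] may be larger.)

E[α(G)] ≥ 463/4 ≈ 115.750000.


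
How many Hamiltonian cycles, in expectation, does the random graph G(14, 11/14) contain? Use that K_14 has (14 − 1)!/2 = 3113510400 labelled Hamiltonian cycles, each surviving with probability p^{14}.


K_14 has (14 − 1)!/2 = 3113510400 labelled Hamiltonian cycles.
For each such Hamiltonian cycle H, let X_H = 1 if all 14 edges of H are present in G. Then P[X_H = 1] = p^{14} = (11/14)^{14} = 379749833583241/11112006825558016.
By linearity: E[X] = Σ_H E[X_H] = 3113510400 · p^{14} = 3113510400 · 379749833583241/11112006825558016 = 329898174179601037725/3100448333024.
Numerically: E[X] ≈ 1.06e+08.

E[X] = 3113510400 · (11/14)^{14} = 329898174179601037725/3100448333024 ≈ 1.06e+08.


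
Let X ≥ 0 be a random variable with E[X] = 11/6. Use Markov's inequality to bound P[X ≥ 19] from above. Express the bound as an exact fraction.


μ = E[X] = 11/6, a = 19.
Markov: P[X ≥ 19] ≤ μ/a = (11/6)/19 = 11/114.
Numerically: ≈ 0.0965.
(Since a = 19 > μ = 1.8333, the bound 11/114 is < 1 and informative.)

P[X ≥ 19] ≤ 11/114 ≈ 0.0965.


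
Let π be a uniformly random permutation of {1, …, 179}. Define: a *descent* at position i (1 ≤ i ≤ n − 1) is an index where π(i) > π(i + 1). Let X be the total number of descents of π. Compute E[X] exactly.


Write X = Σ X_I over i = 1, …, 178, with X_I the indicator of one descent.
There are 178 indicators.
For each fixed i, the pair (π(i), π(i+1)) is a uniformly random ordered pair of distinct values from {1, …, 179}; by symmetry P[π(i) > π(i+1)] = 1/2.
By linearity: E[X] = 178 · (1/2) = (179 − 1) · (1/2) = 89 ≈ 89.000.

E[X] = 89 = 89.000.


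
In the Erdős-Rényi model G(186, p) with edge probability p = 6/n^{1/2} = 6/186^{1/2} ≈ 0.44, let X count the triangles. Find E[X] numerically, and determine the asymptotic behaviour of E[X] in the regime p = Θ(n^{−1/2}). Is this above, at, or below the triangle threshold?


Number of potential triangles: C(186, 3) = 1055240.
Each occurs with probability p³ ≈ (0.44)³ ≈ 8.51499e-02.
By linearity: E[X] = C(186, 3)·p³ ≈ 1055240 · 8.51499e-02 ≈ 89853.620.
Since α = 1/2 < 1, p = c/n^{1/2} ≫ 1/n is above the triangle threshold p ~ 1/n. Asymptotically E[X] ~ (c³/6)·n^{3(1−α)} = (6³/6)·n^{1.5} → ∞; triangles are abundant w.h.p.

E[X] ≈ 89853.620; in regime p = Θ(1/n^{1/2}) E[X] diverges (above the triangle threshold p ~ 1/n).


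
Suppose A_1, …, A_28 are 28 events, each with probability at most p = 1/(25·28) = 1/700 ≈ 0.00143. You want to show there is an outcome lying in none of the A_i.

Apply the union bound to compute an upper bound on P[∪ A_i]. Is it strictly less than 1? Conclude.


Union bound: P[∪_{i=1}^{28} A_i] ≤ Σ_i P[A_i] ≤ 28·p = 28·(1/700) = 1/25.
Numerically: 1/25 ≈ 0.04000.
Is 1/25 < 1? YES.
Since P[∪ A_i] ≤ 1/25 < 1, the complement has P[∩ A_i^c] ≥ 1 − 1/25 = 24/25 > 0, so some outcome avoids every A_i.

28·p = 1/25 ≈ 0.04000; existence CERTIFIED by the union bound.


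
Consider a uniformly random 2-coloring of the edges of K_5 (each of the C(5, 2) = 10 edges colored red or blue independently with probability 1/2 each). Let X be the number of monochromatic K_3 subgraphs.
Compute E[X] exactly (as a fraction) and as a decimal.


Let X = Σ_S X_S over the C(5, 3) = 10 subsets S of size 3, where X_S = 1 if the K_3 on S is monochromatic.
For a fixed S, the K_3 on S has C(3, 2) = 3 edges. P[all 3 edges red] = (1/2)^3, and likewise for blue, so P[monochromatic] = 2·(1/2)^3 = 2^{1 − 3} = 1/4.
Summing: E[X] = C(5, 3) · 2^{1 − 3} = 10 · 1/4 = 5/2.
Numerically: E[X] ≈ 2.500000.

E[X] = C(5,3)·2^(1−C(3,2)) = 5/2 ≈ 2.500000.


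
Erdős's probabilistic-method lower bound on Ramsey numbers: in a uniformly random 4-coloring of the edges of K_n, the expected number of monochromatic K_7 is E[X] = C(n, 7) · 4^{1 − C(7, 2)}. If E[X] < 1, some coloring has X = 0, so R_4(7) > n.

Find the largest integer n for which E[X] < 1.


We need C(n, 7) · 4^{1 − 21} < 1, i.e. C(n, 7) < 4^{21 − 1} = 1099511627776.
Check values of n near the boundary:
  n = 174: C(174, 7) = 847879782984; 847879782984 < 1099511627776? YES
  n = 175: C(175, 7) = 883208107275; 883208107275 < 1099511627776? YES
  n = 176: C(176, 7) = 919790691600; 919790691600 < 1099511627776? YES
  n = 177: C(177, 7) = 957664425960; 957664425960 < 1099511627776? YES
  n = 178: C(178, 7) = 996867063280; 996867063280 < 1099511627776? YES
  n = 179: C(179, 7) = 1037437234460; 1037437234460 < 1099511627776? YES
  n = 180: C(180, 7) = 1079414463600; 1079414463600 < 1099511627776? YES
  n = 181: C(181, 7) = 1122839183400; 1122839183400 < 1099511627776? NO
  n = 182: C(182, 7) = 1167752750736; 1167752750736 < 1099511627776? NO
The largest n with C(n, 7) < 1099511627776 is n = 180 (where E[X] = 67463403975/68719476736 ≈ 0.982). Hence R_4(7) > 180, i.e. R_4(7) ≥ 181.

Largest n = 180; hence R_4(7) > 180.


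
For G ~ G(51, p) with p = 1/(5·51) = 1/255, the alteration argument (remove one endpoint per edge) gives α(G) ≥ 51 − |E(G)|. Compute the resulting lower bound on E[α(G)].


E[|E(G)|] = C(51, 2)·p = 1275 · (1/255) = 5.
E[α(G)] ≥ n − E[|E(G)|] = 51 − 5 = 46.
Numerically: ≈ 46.000000.
(This is only a lower bound; the true E[α(G)] may be larger.)

E[α(G)] ≥ 46 ≈ 46.000000.


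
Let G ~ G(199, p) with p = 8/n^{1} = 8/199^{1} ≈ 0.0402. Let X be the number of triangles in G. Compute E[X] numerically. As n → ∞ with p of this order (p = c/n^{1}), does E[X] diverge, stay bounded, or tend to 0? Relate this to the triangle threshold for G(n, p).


Number of potential triangles: C(199, 3) = 1293699.
Each occurs with probability p³ ≈ (0.0402)³ ≈ 6.496968e-05.
By linearity: E[X] = C(199, 3)·p³ ≈ 1293699 · 6.496968e-05 ≈ 84.0512.
Here α = 1, so p = 8/n is exactly at the triangle threshold p ~ 1/n. Asymptotically E[X] → c³/6 = 8³/6 = 256/3 ≈ 85.3333, a bounded constant. In this regime the triangle count is asymptotically Poisson(c³/6).

E[X] ≈ 84.0512; in regime p = Θ(1/n^{1}) E[X] stays bounded (at the triangle threshold p ~ 1/n).


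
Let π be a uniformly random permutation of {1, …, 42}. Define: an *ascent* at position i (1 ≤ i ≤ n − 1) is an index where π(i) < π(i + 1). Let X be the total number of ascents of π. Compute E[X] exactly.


Write X = Σ X_I over i = 1, …, 41, with X_I the indicator of one ascent.
There are 41 indicators.
For each fixed i, the pair (π(i), π(i+1)) is a uniformly random ordered pair of distinct values from {1, …, 42}; by symmetry P[π(i) < π(i+1)] = 1/2.
By linearity: E[X] = 41 · (1/2) = (42 − 1) · (1/2) = 41/2 ≈ 20.500000.

E[X] = 41/2 = 20.500000.


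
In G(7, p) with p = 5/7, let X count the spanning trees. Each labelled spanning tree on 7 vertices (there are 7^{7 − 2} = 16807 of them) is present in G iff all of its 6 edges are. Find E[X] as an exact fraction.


K_7 has 7^{7 − 2} = 16807 labelled spanning trees.
For each such spanning tree H, let X_H = 1 if all 6 edges of H are present in G. Then P[X_H = 1] = p^{6} = (5/7)^{6} = 15625/117649.
Summing the indicators: E[X] = Σ_H E[X_H] = 16807 · p^{6} = 16807 · 15625/117649 = 15625/7.
Numerically: E[X] ≈ 2.23e+03.

E[X] = 16807 · (5/7)^{6} = 15625/7 ≈ 2.23e+03.


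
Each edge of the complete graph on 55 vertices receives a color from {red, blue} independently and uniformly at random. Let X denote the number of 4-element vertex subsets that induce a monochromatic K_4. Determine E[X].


Let X = Σ_S X_S over the C(55, 4) = 341055 subsets S of size 4, where X_S = 1 if the K_4 on S is monochromatic.
For a fixed S, the K_4 on S has C(4, 2) = 6 edges. P[all 6 edges red] = (1/2)^6, and likewise for blue, so P[monochromatic] = 2·(1/2)^6 = 2^{1 − 6} = 1/32.
Summing: E[X] = C(55, 4) · 2^{1 − 6} = 341055 · 1/32 = 341055/32.
Numerically: E[X] ≈ 10657.96875.

E[X] = C(55,4)·2^(1−C(4,2)) = 341055/32 ≈ 10657.96875.


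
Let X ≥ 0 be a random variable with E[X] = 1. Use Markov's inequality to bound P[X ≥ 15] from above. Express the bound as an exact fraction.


μ = E[X] = 1, a = 15.
Markov: P[X ≥ 15] ≤ μ/a = (1)/15 = 1/15.
Numerically: ≈ 0.067.
(Since a = 15 > μ = 1.000, the bound 1/15 is < 1 and informative.)

P[X ≥ 15] ≤ 1/15 ≈ 0.067.


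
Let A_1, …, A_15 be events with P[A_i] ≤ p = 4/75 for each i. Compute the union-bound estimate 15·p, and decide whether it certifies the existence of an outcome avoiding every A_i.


Union bound: P[∪_{i=1}^{15} A_i] ≤ Σ_i P[A_i] ≤ 15·p = 15·(4/75) = 4/5.
Numerically: 4/5 ≈ 0.800000.
Is 4/5 < 1? YES.
Since P[∪ A_i] ≤ 4/5 < 1, the complement has P[∩ A_i^c] ≥ 1 − 4/5 = 1/5 > 0, so some outcome avoids every A_i.

15·p = 4/5 ≈ 0.800000; existence CERTIFIED by the union bound.


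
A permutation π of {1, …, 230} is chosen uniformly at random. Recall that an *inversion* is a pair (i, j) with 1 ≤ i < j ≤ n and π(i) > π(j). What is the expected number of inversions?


Write X = Σ X_I over the C(230, 2) = 26335 pairs i < j, with X_I the indicator of one inversion.
There are 26335 indicators.
For each fixed pair i < j, the values π(i) and π(j) are two distinct elements of {1, …, 230} in uniformly random order; by symmetry P[π(i) > π(j)] = 1/2.
By linearity: E[X] = 26335 · (1/2) = C(230, 2) · (1/2) = 26335/2 = 26335/2 ≈ 13167.5000.

E[X] = 26335/2 = 13167.5000.


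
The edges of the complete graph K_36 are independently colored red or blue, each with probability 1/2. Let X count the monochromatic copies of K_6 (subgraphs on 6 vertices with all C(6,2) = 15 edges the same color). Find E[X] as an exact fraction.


Let X = Σ_S X_S over the C(36, 6) = 1947792 subsets S of size 6, where X_S = 1 if the K_6 on S is monochromatic.
For a fixed S, the K_6 on S has C(6, 2) = 15 edges. P[all 15 edges red] = (1/2)^15, and likewise for blue, so P[monochromatic] = 2·(1/2)^15 = 2^{1 − 15} = 1/16384.
By linearity: E[X] = C(36, 6) · 2^{1 − 15} = 1947792 · 1/16384 = 121737/1024.
Numerically: E[X] ≈ 118.884.

E[X] = C(36,6)·2^(1−C(6,2)) = 121737/1024 ≈ 118.884.


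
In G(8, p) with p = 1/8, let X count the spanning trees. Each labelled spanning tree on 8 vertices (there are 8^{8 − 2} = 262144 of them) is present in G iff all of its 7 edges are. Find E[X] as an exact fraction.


K_8 has 8^{8 − 2} = 262144 labelled spanning trees.
For each such spanning tree H, let X_H = 1 if all 7 edges of H are present in G. Then P[X_H = 1] = p^{7} = (1/8)^{7} = 1/2097152.
By linearity of expectation: E[X] = Σ_H E[X_H] = 262144 · p^{7} = 262144 · 1/2097152 = 1/8.
Numerically: E[X] ≈ 0.125.

E[X] = 262144 · (1/8)^{7} = 1/8 ≈ 0.125.


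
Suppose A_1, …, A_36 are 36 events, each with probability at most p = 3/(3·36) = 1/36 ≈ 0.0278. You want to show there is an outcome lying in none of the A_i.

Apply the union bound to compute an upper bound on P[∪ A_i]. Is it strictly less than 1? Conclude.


Union bound: P[∪_{i=1}^{36} A_i] ≤ Σ_i P[A_i] ≤ 36·p = 36·(1/36) = 1.
Numerically: 1 ≈ 1.0000.
Is 1 < 1? NO.
Since the bound 1 is ≥ 1, the union bound is uninformative here; it does NOT by itself certify existence.

36·p = 1 ≈ 1.0000; existence NOT certified by the union bound.


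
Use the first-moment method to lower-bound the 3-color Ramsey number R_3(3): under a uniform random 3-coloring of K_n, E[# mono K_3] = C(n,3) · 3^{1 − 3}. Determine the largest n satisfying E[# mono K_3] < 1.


We need C(n, 3) · 3^{1 − 3} < 1, i.e. C(n, 3) < 3^{3 − 1} = 9.
Check values of n near the boundary:
  n = 3: C(3, 3) = 1; 1 < 9? YES
  n = 4: C(4, 3) = 4; 4 < 9? YES
  n = 5: C(5, 3) = 10; 10 < 9? NO
  n = 6: C(6, 3) = 20; 20 < 9? NO
The largest n with C(n, 3) < 9 is n = 4 (where E[X] = 4/9 ≈ 0.444). Hence R_3(3) > 4, i.e. R_3(3) ≥ 5.

Largest n = 4; hence R_3(3) > 4.


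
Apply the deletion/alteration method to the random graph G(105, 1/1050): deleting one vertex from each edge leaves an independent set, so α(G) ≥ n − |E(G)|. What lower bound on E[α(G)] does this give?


E[|E(G)|] = C(105, 2)·p = 5460 · (1/1050) = 26/5.
E[α(G)] ≥ n − E[|E(G)|] = 105 − 26/5 = 499/5.
Numerically: ≈ 99.800.
(This is only a lower bound; the true E[α(G)] may be larger.)

E[α(G)] ≥ 499/5 ≈ 99.800.


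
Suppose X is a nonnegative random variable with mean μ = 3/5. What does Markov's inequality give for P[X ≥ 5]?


μ = E[X] = 3/5, a = 5.
Markov: P[X ≥ 5] ≤ μ/a = (3/5)/5 = 3/25.
Numerically: ≈ 0.1200.
(Since a = 5 > μ = 0.6000, the bound 3/25 is < 1 and informative.)

P[X ≥ 5] ≤ 3/25 ≈ 0.1200.


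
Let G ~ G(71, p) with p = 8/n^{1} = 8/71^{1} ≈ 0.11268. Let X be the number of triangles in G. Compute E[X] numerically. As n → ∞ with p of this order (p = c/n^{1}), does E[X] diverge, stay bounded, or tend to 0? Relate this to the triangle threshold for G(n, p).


Number of potential triangles: C(71, 3) = 57155.
Each occurs with probability p³ ≈ (0.11268)³ ≈ 1.4305232e-03.
By linearity: E[X] = C(71, 3)·p³ ≈ 57155 · 1.4305232e-03 ≈ 81.76156.
Here α = 1, so p = 8/n is exactly at the triangle threshold p ~ 1/n. Asymptotically E[X] → c³/6 = 8³/6 = 256/3 ≈ 85.33333, a bounded constant. In this regime the triangle count is asymptotically Poisson(c³/6).

E[X] ≈ 81.76156; in regime p = Θ(1/n^{1}) E[X] stays bounded (at the triangle threshold p ~ 1/n).


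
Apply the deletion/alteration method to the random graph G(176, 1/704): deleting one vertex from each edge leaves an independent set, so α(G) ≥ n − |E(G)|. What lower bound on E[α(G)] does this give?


E[|E(G)|] = C(176, 2)·p = 15400 · (1/704) = 175/8.
E[α(G)] ≥ n − E[|E(G)|] = 176 − 175/8 = 1233/8.
Numerically: ≈ 154.1250.
(This is only a lower bound; the true E[α(G)] may be larger.)

E[α(G)] ≥ 1233/8 ≈ 154.1250.


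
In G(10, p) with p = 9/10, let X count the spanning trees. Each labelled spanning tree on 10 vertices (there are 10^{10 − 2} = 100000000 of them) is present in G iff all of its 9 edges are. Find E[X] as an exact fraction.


K_10 has 10^{10 − 2} = 100000000 labelled spanning trees.
For each such spanning tree H, let X_H = 1 if all 9 edges of H are present in G. Then P[X_H = 1] = p^{9} = (9/10)^{9} = 387420489/1000000000.
By linearity: E[X] = Σ_H E[X_H] = 100000000 · p^{9} = 100000000 · 387420489/1000000000 = 387420489/10.
Numerically: E[X] ≈ 3.874e+07.

E[X] = 100000000 · (9/10)^{9} = 387420489/10 ≈ 3.874e+07.


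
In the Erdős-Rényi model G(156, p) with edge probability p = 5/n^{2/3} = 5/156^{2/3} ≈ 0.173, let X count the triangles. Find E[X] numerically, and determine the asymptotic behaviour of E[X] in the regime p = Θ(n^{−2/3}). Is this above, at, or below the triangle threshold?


Number of potential triangles: C(156, 3) = 620620.
Each occurs with probability p³ ≈ (0.173)³ ≈ 5.13642e-03.
By linearity: E[X] = C(156, 3)·p³ ≈ 620620 · 5.13642e-03 ≈ 3187.767.
Since α = 2/3 < 1, p = c/n^{2/3} ≫ 1/n is above the triangle threshold p ~ 1/n. Asymptotically E[X] ~ (c³/6)·n^{3(1−α)} = (5³/6)·n^{1} → ∞; triangles are abundant w.h.p.

E[X] ≈ 3187.767; in regime p = Θ(1/n^{2/3}) E[X] diverges (above the triangle threshold p ~ 1/n).


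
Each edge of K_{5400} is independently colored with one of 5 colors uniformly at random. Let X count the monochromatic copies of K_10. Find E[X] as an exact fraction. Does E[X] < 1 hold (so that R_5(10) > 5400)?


E[X] = C(5400, 10) · 5^{1 − 45} = 5761735538961887279463031445160 · 5^{−44} = 5761735538961887279463031445160/5684341886080801486968994140625.
As a reduced fraction: E[X] = 1152347107792377455892606289032/1136868377216160297393798828125 ≈ 1.0136152.
Is E[X] < 1? NO.
Since E[X] ≥ 1, the first-moment bound is inconclusive at n = 5400; it does NOT by itself certify R_5(10) > 5400.

E[X] = 1152347107792377455892606289032/1136868377216160297393798828125 ≈ 1.0136152; E[X] ≥ 1; first-moment method inconclusive here.


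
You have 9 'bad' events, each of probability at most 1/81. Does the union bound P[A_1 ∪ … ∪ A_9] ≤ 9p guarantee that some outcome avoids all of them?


Union bound: P[∪_{i=1}^{9} A_i] ≤ Σ_i P[A_i] ≤ 9·p = 9·(1/81) = 1/9.
Numerically: 1/9 ≈ 0.1111111.
Is 1/9 < 1? YES.
Since P[∪ A_i] ≤ 1/9 < 1, the complement has P[∩ A_i^c] ≥ 1 − 1/9 = 8/9 > 0, so some outcome avoids every A_i.

9·p = 1/9 ≈ 0.1111111; existence CERTIFIED by the union bound.


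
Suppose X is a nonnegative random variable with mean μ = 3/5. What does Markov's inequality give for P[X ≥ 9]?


μ = E[X] = 3/5, a = 9.
Markov: P[X ≥ 9] ≤ μ/a = (3/5)/9 = 1/15.
Numerically: ≈ 0.0667.
(Since a = 9 > μ = 0.6000, the bound 1/15 is < 1 and informative.)

P[X ≥ 9] ≤ 1/15 ≈ 0.0667.


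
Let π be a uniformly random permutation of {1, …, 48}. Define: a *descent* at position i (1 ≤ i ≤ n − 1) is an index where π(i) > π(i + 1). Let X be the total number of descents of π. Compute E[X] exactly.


Write X = Σ X_I over i = 1, …, 47, with X_I the indicator of one descent.
There are 47 indicators.
For each fixed i, the pair (π(i), π(i+1)) is a uniformly random ordered pair of distinct values from {1, …, 48}; by symmetry P[π(i) > π(i+1)] = 1/2.
By linearity: E[X] = 47 · (1/2) = (48 − 1) · (1/2) = 47/2 ≈ 23.500000.

E[X] = 47/2 = 23.500000.


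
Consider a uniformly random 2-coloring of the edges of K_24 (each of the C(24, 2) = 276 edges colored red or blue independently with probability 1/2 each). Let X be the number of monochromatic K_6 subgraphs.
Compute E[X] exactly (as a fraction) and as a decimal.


Let X = Σ_S X_S over the C(24, 6) = 134596 subsets S of size 6, where X_S = 1 if the K_6 on S is monochromatic.
For a fixed S, the K_6 on S has C(6, 2) = 15 edges. P[all 15 edges red] = (1/2)^15, and likewise for blue, so P[monochromatic] = 2·(1/2)^15 = 2^{1 − 15} = 1/16384.
By linearity of expectation: E[X] = C(24, 6) · 2^{1 − 15} = 134596 · 1/16384 = 33649/4096.
Numerically: E[X] ≈ 8.2151.

E[X] = C(24,6)·2^(1−C(6,2)) = 33649/4096 ≈ 8.2151.


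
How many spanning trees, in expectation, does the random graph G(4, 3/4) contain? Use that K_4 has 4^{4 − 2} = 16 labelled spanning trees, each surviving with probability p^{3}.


K_4 has 4^{4 − 2} = 16 labelled spanning trees.
For each such spanning tree H, let X_H = 1 if all 3 edges of H are present in G. Then P[X_H = 1] = p^{3} = (3/4)^{3} = 27/64.
By linearity of expectation: E[X] = Σ_H E[X_H] = 16 · p^{3} = 16 · 27/64 = 27/4.
Numerically: E[X] ≈ 6.75.

E[X] = 16 · (3/4)^{3} = 27/4 ≈ 6.75.


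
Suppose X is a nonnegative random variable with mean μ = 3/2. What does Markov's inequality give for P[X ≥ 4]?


μ = E[X] = 3/2, a = 4.
Markov: P[X ≥ 4] ≤ μ/a = (3/2)/4 = 3/8.
Numerically: ≈ 0.3750.
(Since a = 4 > μ = 1.5000, the bound 3/8 is < 1 and informative.)

P[X ≥ 4] ≤ 3/8 ≈ 0.3750.


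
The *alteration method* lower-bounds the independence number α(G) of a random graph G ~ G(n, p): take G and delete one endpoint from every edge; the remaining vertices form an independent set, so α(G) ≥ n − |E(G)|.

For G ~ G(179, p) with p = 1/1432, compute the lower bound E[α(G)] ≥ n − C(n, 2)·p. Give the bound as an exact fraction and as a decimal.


E[|E(G)|] = C(179, 2)·p = 15931 · (1/1432) = 89/8.
E[α(G)] ≥ n − E[|E(G)|] = 179 − 89/8 = 1343/8.
Numerically: ≈ 167.875.
(This is only a lower bound; the true E[α(G)] may be larger.)

E[α(G)] ≥ 1343/8 ≈ 167.875.


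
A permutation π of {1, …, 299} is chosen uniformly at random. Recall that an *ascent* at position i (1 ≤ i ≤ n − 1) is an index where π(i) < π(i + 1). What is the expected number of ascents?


Write X = Σ X_I over i = 1, …, 298, with X_I the indicator of one ascent.
There are 298 indicators.
For each fixed i, the pair (π(i), π(i+1)) is a uniformly random ordered pair of distinct values from {1, …, 299}; by symmetry P[π(i) < π(i+1)] = 1/2.
By linearity: E[X] = 298 · (1/2) = (299 − 1) · (1/2) = 149 ≈ 149.000000.

E[X] = 149 = 149.000000.


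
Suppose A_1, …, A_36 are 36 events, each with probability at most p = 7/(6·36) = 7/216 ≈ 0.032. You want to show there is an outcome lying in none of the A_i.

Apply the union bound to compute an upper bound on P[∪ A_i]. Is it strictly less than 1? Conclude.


Union bound: P[∪_{i=1}^{36} A_i] ≤ Σ_i P[A_i] ≤ 36·p = 36·(7/216) = 7/6.
Numerically: 7/6 ≈ 1.167.
Is 7/6 < 1? NO.
Since the bound 7/6 is ≥ 1, the union bound is uninformative here; it does NOT by itself certify existence.

36·p = 7/6 ≈ 1.167; existence NOT certified by the union bound.


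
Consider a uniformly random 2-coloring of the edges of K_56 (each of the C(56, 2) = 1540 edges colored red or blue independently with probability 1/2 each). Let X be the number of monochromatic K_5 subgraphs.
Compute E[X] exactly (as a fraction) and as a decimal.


Let X = Σ_S X_S over the C(56, 5) = 3819816 subsets S of size 5, where X_S = 1 if the K_5 on S is monochromatic.
For a fixed S, the K_5 on S has C(5, 2) = 10 edges. P[all 10 edges red] = (1/2)^10, and likewise for blue, so P[monochromatic] = 2·(1/2)^10 = 2^{1 − 10} = 1/512.
By linearity of expectation: E[X] = C(56, 5) · 2^{1 − 10} = 3819816 · 1/512 = 477477/64.
Numerically: E[X] ≈ 7460.578.

E[X] = C(56,5)·2^(1−C(5,2)) = 477477/64 ≈ 7460.578.


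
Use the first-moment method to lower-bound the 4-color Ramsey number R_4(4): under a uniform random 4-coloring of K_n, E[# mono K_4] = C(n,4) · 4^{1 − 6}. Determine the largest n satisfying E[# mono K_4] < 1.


We need C(n, 4) · 4^{1 − 6} < 1, i.e. C(n, 4) < 4^{6 − 1} = 1024.
Check values of n near the boundary:
  n = 13: C(13, 4) = 715; 715 < 1024? YES
  n = 14: C(14, 4) = 1001; 1001 < 1024? YES
  n = 15: C(15, 4) = 1365; 1365 < 1024? NO
The largest n with C(n, 4) < 1024 is n = 14 (where E[X] = 1001/1024 ≈ 0.9775391). Hence R_4(4) > 14, i.e. R_4(4) ≥ 15.

Largest n = 14; hence R_4(4) > 14.


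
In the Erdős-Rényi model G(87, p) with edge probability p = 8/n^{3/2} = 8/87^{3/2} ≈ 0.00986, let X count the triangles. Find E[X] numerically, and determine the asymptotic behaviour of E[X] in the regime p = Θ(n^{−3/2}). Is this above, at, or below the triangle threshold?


Number of potential triangles: C(87, 3) = 105995.
Each occurs with probability p³ ≈ (0.00986)³ ≈ 9.58150e-07.
By linearity: E[X] = C(87, 3)·p³ ≈ 105995 · 9.58150e-07 ≈ 0.102.
Since α = 3/2 > 1, p = c/n^{3/2} = o(1/n) is below the triangle threshold p ~ 1/n. Asymptotically E[X] ~ (c³/6)·n^{3(1−α)} = (8³/6)·n^{-1.5} → 0, so by Markov's inequality G has no triangles w.h.p.

E[X] ≈ 0.102; in regime p = Θ(1/n^{3/2}) E[X] tends to 0 (below the triangle threshold p ~ 1/n).


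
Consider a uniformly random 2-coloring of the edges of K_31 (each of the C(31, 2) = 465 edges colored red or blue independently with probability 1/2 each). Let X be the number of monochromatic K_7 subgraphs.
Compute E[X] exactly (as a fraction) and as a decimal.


Let X = Σ_S X_S over the C(31, 7) = 2629575 subsets S of size 7, where X_S = 1 if the K_7 on S is monochromatic.
For a fixed S, the K_7 on S has C(7, 2) = 21 edges. P[all 21 edges red] = (1/2)^21, and likewise for blue, so P[monochromatic] = 2·(1/2)^21 = 2^{1 − 21} = 1/1048576.
By linearity: E[X] = C(31, 7) · 2^{1 − 21} = 2629575 · 1/1048576 = 2629575/1048576.
Numerically: E[X] ≈ 2.5078.

E[X] = C(31,7)·2^(1−C(7,2)) = 2629575/1048576 ≈ 2.5078.


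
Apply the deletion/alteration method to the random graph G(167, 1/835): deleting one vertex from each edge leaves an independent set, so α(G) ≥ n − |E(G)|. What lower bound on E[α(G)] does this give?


E[|E(G)|] = C(167, 2)·p = 13861 · (1/835) = 83/5.
E[α(G)] ≥ n − E[|E(G)|] = 167 − 83/5 = 752/5.
Numerically: ≈ 150.4000.
(This is only a lower bound; the true E[α(G)] may be larger.)

E[α(G)] ≥ 752/5 ≈ 150.4000.


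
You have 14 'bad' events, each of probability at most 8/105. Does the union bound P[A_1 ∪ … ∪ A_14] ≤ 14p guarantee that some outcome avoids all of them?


Union bound: P[∪_{i=1}^{14} A_i] ≤ Σ_i P[A_i] ≤ 14·p = 14·(8/105) = 16/15.
Numerically: 16/15 ≈ 1.06667.
Is 16/15 < 1? NO.
Since the bound 16/15 is ≥ 1, the union bound is uninformative here; it does NOT by itself certify existence.

14·p = 16/15 ≈ 1.06667; existence NOT certified by the union bound.


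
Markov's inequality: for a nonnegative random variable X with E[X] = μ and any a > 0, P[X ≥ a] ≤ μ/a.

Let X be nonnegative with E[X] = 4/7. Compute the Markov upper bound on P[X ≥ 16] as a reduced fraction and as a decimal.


μ = E[X] = 4/7, a = 16.
Markov: P[X ≥ 16] ≤ μ/a = (4/7)/16 = 1/28.
Numerically: ≈ 0.036.
(Since a = 16 > μ = 0.571, the bound 1/28 is < 1 and informative.)

P[X ≥ 16] ≤ 1/28 ≈ 0.036.


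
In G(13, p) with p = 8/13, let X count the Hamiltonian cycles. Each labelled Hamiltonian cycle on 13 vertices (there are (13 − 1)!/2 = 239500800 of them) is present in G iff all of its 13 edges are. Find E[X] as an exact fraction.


K_13 has (13 − 1)!/2 = 239500800 labelled Hamiltonian cycles.
For each such Hamiltonian cycle H, let X_H = 1 if all 13 edges of H are present in G. Then P[X_H = 1] = p^{13} = (8/13)^{13} = 549755813888/302875106592253.
By linearity: E[X] = Σ_H E[X_H] = 239500800 · p^{13} = 239500800 · 549755813888/302875106592253 = 131666957230827110400/302875106592253.
Numerically: E[X] ≈ 4.347e+05.

E[X] = 239500800 · (8/13)^{13} = 131666957230827110400/302875106592253 ≈ 4.347e+05.
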